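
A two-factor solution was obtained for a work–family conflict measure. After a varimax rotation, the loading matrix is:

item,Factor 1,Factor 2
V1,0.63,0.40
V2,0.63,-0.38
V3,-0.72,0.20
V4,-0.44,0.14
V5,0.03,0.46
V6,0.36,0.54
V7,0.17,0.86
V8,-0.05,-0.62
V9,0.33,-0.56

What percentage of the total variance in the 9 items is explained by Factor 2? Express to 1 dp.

SS loadings for Factor 2 = 0.40² + (-0.38)² + 0.20² + 0.14² + 0.46² + 0.54² + 0.86² + (-0.62)² + (-0.56)² = 2.3048
With 9 standardized items, total variance = 9. Proportion = 2.3048/9 = 0.2561 → 25.61%.

25.6%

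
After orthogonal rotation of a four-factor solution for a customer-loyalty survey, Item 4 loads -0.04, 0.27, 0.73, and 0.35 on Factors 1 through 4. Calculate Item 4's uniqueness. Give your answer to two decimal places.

h² = (-0.04)² + 0.27² + 0.73² + 0.35² = 0.0016 + 0.0729 + 0.5329 + 0.1225 = 0.7299
Uniqueness u² = 1 − h² = 1 − 0.7299 = 0.2701

0.27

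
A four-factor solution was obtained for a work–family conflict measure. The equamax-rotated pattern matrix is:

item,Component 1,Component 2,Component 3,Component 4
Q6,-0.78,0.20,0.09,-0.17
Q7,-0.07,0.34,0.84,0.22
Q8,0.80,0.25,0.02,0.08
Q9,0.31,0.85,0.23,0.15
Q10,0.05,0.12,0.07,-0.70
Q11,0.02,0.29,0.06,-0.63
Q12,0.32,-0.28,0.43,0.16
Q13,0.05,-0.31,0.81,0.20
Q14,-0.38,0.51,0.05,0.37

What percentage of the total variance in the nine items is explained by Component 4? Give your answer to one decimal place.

SS loadings for Component 4 = (-0.17)² + 0.22² + 0.08² + 0.15² + (-0.70)² + (-0.63)² + 0.16² + 0.20² + 0.37² = 1.1956
With 9 standardized items, total variance = 9. Proportion = 1.1956/9 = 0.1328 → 13.28%.

13.3%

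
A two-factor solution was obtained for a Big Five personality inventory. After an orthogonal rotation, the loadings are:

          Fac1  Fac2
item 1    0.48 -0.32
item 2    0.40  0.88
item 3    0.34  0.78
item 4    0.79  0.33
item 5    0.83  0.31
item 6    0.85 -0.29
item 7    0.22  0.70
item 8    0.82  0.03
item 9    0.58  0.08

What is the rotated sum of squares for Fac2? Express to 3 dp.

2.272

SS loadings for Fac2 = (-0.32)² + 0.88² + 0.78² + 0.33² + 0.31² + (-0.29)² + 0.70² + 0.03² + 0.08² = 0.1024 + 0.7744 + 0.6084 + 0.1089 + 0.0961 + 0.0841 + 0.4900 + 0.0009 + 0.0064 = 2.2716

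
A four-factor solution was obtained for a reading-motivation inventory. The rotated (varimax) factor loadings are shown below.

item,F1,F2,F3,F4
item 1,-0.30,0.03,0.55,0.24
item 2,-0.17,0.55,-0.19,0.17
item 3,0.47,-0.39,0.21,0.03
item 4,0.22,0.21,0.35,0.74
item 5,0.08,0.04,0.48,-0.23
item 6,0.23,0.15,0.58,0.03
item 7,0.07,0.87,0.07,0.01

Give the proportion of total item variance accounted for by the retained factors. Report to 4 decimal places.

SS loadings by factor: 0.4524, 1.2806, 1.0769, 0.6889; total = 3.4988.
Total variance with 7 standardized items is 7, so the solution explains 3.4988/7 = 0.4998.

0.4998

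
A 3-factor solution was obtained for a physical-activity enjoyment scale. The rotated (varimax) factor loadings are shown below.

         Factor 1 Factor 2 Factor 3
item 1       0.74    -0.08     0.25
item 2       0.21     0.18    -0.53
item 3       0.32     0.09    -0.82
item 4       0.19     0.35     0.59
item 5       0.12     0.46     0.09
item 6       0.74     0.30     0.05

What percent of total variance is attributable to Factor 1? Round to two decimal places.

SS loadings for Factor 1 = 0.74² + 0.21² + 0.32² + 0.19² + 0.12² + 0.74² = 1.2922
With 6 standardized items, total variance = 6. Proportion = 1.2922/6 = 0.2154 → 21.54%.

21.54%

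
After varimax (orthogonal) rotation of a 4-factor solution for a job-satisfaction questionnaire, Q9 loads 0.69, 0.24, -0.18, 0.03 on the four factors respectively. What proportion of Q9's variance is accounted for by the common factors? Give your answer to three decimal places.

h² = 0.69² + 0.24² + (-0.18)² + 0.03² = 0.4761 + 0.0576 + 0.0324 + 0.0009 = 0.5670

0.567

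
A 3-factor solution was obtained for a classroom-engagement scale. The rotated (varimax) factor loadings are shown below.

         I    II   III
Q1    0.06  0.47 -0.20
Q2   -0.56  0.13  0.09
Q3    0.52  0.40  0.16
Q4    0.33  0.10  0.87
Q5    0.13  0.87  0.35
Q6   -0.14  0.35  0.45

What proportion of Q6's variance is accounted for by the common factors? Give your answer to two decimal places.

0.34

h² = (-0.14)² + 0.35² + 0.45² = 0.0196 + 0.1225 + 0.2025 = 0.3446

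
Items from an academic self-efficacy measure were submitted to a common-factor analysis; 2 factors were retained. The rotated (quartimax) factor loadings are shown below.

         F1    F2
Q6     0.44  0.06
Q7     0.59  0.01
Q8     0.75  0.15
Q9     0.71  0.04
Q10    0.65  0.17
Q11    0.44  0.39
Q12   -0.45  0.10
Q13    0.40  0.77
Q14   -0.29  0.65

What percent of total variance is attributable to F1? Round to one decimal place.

SS loadings for F1 = 0.44² + 0.59² + 0.75² + 0.71² + 0.65² + 0.44² + (-0.45)² + 0.40² + (-0.29)² = 2.6710
With 9 standardized items, total variance = 9. Proportion = 2.6710/9 = 0.2968 → 29.68%.

29.7%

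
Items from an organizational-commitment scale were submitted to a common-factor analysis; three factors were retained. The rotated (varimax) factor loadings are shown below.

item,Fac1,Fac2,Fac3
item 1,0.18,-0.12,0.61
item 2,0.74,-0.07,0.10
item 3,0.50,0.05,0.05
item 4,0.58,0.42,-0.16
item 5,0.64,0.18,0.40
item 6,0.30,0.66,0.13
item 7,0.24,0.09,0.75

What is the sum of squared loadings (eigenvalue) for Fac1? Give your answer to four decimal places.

1.7236

SS loadings for Fac1 = 0.18² + 0.74² + 0.50² + 0.58² + 0.64² + 0.30² + 0.24² = 0.0324 + 0.5476 + 0.2500 + 0.3364 + 0.4096 + 0.0900 + 0.0576 = 1.7236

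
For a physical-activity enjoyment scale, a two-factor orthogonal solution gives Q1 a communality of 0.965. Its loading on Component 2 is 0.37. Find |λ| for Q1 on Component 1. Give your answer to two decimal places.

0.91

Under orthogonal rotation h² = Σλ², so λ_Component 1² = h² − (0.1369) = 0.965 − 0.1369 = 0.8281.
|λ| = √0.8281 = 0.9100.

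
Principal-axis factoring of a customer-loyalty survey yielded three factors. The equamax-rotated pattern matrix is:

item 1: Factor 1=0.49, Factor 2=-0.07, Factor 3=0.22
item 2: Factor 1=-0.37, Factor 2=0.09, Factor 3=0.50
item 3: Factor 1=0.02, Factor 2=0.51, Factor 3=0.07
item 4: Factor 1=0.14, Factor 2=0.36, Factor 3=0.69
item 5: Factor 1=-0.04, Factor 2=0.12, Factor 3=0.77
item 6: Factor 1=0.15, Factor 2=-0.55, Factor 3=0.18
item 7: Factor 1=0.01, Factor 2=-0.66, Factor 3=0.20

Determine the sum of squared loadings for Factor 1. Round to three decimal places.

0.421

SS loadings for Factor 1 = 0.49² + (-0.37)² + 0.02² + 0.14² + (-0.04)² + 0.15² + 0.01² = 0.2401 + 0.1369 + 0.0004 + 0.0196 + 0.0016 + 0.0225 + 0.0001 = 0.4212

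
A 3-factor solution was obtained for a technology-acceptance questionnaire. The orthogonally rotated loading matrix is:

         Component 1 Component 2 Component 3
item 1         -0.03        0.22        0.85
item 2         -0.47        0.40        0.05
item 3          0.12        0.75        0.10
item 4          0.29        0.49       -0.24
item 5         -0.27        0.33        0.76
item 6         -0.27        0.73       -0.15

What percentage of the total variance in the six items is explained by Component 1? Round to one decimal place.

SS loadings for Component 1 = (-0.03)² + (-0.47)² + 0.12² + 0.29² + (-0.27)² + (-0.27)² = 0.4661
With 6 standardized items, total variance = 6. Proportion = 0.4661/6 = 0.0777 → 7.77%.

7.8%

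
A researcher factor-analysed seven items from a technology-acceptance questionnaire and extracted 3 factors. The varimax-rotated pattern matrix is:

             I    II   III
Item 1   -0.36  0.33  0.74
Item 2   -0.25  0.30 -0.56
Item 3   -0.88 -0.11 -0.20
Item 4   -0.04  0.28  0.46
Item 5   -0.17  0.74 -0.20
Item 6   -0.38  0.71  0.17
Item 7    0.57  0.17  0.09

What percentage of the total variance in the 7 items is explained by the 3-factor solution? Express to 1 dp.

57.5%

SS loadings by factor: 1.4663, 1.3700, 1.1898; total = 4.0261.
Total variance with 7 standardized items is 7, so the solution explains 4.0261/7 = 0.5752 = 57.52%.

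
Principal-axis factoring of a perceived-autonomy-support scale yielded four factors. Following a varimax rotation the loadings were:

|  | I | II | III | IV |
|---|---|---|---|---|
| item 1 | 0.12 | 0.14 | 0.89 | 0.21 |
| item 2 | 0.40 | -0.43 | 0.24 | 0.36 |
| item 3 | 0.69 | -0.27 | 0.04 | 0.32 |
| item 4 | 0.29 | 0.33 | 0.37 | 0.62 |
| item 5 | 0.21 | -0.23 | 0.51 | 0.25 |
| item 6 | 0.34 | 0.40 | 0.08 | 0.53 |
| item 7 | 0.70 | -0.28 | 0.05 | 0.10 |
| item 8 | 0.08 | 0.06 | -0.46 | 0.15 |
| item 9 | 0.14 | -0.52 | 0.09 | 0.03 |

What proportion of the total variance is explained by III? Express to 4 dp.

0.1641

SS loadings for III = 0.89² + 0.24² + 0.04² + 0.37² + 0.51² + 0.08² + 0.05² + (-0.46)² + 0.09² = 1.4769
Proportion of variance = 1.4769 / 9 = 0.1641.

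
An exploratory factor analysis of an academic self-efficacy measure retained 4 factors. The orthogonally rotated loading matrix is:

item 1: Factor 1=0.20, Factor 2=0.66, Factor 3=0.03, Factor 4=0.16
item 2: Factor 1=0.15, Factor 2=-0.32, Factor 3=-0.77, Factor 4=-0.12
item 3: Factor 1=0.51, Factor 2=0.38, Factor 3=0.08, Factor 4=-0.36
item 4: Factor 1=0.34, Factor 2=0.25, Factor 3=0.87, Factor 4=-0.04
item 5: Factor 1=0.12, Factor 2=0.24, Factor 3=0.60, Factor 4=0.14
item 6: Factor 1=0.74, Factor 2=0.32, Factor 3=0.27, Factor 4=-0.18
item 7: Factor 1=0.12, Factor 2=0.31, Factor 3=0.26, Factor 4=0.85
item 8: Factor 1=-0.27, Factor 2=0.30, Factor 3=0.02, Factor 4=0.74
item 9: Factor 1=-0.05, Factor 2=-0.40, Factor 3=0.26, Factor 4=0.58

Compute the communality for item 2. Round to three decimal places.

0.732

h² = 0.15² + (-0.32)² + (-0.77)² + (-0.12)² = 0.0225 + 0.1024 + 0.5929 + 0.0144 = 0.7322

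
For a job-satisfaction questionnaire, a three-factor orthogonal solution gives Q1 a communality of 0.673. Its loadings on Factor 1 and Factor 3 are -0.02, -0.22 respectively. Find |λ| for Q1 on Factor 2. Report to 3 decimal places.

0.790

Under orthogonal rotation h² = Σλ², so λ_Factor 2² = h² − (0.0488) = 0.673 − 0.0488 = 0.6242.
|λ| = √0.6242 = 0.7901.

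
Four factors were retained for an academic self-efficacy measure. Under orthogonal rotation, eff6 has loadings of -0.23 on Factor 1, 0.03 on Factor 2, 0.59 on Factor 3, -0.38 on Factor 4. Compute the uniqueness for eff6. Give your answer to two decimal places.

0.45

h² = (-0.23)² + 0.03² + 0.59² + (-0.38)² = 0.0529 + 0.0009 + 0.3481 + 0.1444 = 0.5463
Uniqueness u² = 1 − h² = 1 − 0.5463 = 0.4537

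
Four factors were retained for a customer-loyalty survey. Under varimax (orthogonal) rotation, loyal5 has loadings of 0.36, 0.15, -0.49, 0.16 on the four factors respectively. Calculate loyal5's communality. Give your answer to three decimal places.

0.418

h² = 0.36² + 0.15² + (-0.49)² + 0.16² = 0.1296 + 0.0225 + 0.2401 + 0.0256 = 0.4178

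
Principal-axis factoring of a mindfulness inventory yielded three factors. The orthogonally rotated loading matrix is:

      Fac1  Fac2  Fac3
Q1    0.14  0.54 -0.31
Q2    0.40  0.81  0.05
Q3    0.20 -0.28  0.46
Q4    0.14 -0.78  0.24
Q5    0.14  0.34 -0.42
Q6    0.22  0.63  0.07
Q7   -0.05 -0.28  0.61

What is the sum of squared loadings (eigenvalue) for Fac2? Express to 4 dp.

2.2254

SS loadings for Fac2 = 0.54² + 0.81² + (-0.28)² + (-0.78)² + 0.34² + 0.63² + (-0.28)² = 0.2916 + 0.6561 + 0.0784 + 0.6084 + 0.1156 + 0.3969 + 0.0784 = 2.2254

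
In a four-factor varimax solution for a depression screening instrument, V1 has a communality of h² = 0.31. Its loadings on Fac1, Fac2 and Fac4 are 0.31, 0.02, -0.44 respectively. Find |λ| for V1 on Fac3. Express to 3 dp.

0.141

Under orthogonal rotation h² = Σλ², so λ_Fac3² = h² − (0.2901) = 0.31 − 0.2901 = 0.0199.
|λ| = √0.0199 = 0.1411.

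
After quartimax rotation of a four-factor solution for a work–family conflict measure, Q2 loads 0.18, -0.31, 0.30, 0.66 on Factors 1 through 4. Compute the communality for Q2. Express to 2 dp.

h² = 0.18² + (-0.31)² + 0.30² + 0.66² = 0.0324 + 0.0961 + 0.0900 + 0.4356 = 0.6541

0.65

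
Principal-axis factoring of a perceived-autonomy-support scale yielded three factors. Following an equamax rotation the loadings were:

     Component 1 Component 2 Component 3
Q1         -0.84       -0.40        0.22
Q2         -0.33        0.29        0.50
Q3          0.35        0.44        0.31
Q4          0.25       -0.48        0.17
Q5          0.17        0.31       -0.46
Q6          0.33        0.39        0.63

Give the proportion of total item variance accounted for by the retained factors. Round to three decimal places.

SS loadings by factor: 1.1373, 0.9163, 1.0319; total = 3.0855.
Total variance with 6 standardized items is 6, so the solution explains 3.0855/6 = 0.5142.

0.514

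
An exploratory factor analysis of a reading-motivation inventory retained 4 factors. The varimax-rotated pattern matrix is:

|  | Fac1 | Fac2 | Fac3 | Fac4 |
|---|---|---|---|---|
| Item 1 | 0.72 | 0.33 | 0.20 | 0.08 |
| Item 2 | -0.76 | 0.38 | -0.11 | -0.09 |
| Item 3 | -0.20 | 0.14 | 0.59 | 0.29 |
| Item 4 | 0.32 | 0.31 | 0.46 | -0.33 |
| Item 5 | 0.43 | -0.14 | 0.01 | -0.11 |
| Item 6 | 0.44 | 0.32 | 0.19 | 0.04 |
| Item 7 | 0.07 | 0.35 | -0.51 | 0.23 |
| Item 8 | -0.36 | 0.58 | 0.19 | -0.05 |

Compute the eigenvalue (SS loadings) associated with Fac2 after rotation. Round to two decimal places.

SS loadings for Fac2 = 0.33² + 0.38² + 0.14² + 0.31² + (-0.14)² + 0.32² + 0.35² + 0.58² = 0.1089 + 0.1444 + 0.0196 + 0.0961 + 0.0196 + 0.1024 + 0.1225 + 0.3364 = 0.9499

0.95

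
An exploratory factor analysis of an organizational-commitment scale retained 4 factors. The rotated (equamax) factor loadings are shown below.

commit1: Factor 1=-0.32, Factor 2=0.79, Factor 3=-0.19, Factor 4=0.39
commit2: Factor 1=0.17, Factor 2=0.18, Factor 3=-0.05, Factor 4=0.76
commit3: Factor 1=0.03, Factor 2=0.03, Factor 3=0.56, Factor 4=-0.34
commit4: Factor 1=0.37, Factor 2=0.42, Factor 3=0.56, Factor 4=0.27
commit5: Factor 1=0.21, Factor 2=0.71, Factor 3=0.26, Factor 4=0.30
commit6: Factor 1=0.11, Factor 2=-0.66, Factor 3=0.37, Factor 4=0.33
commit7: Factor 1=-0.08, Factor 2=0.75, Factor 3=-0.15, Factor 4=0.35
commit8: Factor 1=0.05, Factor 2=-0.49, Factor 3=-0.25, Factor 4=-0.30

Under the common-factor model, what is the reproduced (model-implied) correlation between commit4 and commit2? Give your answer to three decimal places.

0.316

r̂ = Σ λ_i·λ_j across factors = (0.37)(0.17) + (0.42)(0.18) + (0.56)(-0.05) + (0.27)(0.76)
  = +0.0629 +0.0756 -0.0280 +0.2052 = 0.3157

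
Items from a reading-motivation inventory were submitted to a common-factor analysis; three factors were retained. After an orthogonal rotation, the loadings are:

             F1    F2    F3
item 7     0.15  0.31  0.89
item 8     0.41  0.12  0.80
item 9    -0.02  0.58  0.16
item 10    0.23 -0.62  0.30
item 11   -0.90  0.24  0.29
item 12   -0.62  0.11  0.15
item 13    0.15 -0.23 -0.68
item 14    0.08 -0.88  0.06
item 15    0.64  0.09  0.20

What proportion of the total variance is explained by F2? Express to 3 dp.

0.193

SS loadings for F2 = 0.31² + 0.12² + 0.58² + (-0.62)² + 0.24² + 0.11² + (-0.23)² + (-0.88)² + 0.09² = 1.7364
Proportion of variance = 1.7364 / 9 = 0.1929.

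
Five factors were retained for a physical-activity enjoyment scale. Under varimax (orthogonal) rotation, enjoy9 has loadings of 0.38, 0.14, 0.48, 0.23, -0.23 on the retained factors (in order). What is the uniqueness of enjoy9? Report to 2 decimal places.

h² = 0.38² + 0.14² + 0.48² + 0.23² + (-0.23)² = 0.1444 + 0.0196 + 0.2304 + 0.0529 + 0.0529 = 0.5002
Uniqueness u² = 1 − h² = 1 − 0.5002 = 0.4998

0.50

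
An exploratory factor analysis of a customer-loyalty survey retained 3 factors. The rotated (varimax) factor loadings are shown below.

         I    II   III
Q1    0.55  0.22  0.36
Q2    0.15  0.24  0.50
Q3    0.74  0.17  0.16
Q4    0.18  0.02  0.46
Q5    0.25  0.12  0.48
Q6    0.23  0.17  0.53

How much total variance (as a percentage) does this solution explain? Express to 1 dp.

Communalities: 0.4805, 0.3301, 0.6021, 0.2444, 0.3073, 0.3627; Σh² = 2.3271.
Total variance with 6 standardized items is 6, so the solution explains 2.3271/6 = 0.3879 = 38.79%.

38.8%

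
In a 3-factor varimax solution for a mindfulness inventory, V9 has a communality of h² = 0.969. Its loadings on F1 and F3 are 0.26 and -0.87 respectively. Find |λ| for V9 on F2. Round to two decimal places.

Under orthogonal rotation h² = Σλ², so λ_F2² = h² − (0.8245) = 0.969 − 0.8245 = 0.1445.
|λ| = √0.1445 = 0.3801.

0.38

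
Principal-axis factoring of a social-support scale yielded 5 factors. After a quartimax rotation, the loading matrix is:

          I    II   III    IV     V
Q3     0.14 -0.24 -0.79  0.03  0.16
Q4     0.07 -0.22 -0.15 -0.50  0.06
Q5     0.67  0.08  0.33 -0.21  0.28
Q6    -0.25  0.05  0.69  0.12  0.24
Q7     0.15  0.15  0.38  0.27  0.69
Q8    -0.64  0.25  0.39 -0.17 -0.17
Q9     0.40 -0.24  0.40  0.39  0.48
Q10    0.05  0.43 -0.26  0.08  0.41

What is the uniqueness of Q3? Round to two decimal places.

0.27

h² = 0.14² + (-0.24)² + (-0.79)² + 0.03² + 0.16² = 0.0196 + 0.0576 + 0.6241 + 0.0009 + 0.0256 = 0.7278
Uniqueness u² = 1 − h² = 1 − 0.7278 = 0.2722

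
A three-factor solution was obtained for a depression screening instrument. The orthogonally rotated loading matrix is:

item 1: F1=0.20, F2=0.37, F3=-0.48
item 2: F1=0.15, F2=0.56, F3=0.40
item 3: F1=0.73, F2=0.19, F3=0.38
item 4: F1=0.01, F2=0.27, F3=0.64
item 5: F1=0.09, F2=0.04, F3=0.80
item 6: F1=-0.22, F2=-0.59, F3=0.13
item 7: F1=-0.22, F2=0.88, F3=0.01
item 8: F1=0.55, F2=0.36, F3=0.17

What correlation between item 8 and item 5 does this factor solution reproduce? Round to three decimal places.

r̂ = Σ λ_i·λ_j across factors = (0.55)(0.09) + (0.36)(0.04) + (0.17)(0.80)
  = +0.0495 +0.0144 +0.1360 = 0.1999

0.200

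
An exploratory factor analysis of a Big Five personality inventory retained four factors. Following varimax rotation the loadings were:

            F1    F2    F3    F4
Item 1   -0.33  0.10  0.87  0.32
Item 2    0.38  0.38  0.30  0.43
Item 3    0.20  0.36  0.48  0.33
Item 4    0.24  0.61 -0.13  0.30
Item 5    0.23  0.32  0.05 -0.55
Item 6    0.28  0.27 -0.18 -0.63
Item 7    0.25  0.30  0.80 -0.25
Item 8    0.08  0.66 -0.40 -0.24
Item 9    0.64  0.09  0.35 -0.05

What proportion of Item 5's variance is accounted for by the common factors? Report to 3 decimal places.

0.460

h² = 0.23² + 0.32² + 0.05² + (-0.55)² = 0.0529 + 0.1024 + 0.0025 + 0.3025 = 0.4603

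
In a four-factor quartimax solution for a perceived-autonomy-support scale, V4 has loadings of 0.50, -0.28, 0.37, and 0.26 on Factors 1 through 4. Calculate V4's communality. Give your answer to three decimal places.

0.533

h² = 0.50² + (-0.28)² + 0.37² + 0.26² = 0.2500 + 0.0784 + 0.1369 + 0.0676 = 0.5329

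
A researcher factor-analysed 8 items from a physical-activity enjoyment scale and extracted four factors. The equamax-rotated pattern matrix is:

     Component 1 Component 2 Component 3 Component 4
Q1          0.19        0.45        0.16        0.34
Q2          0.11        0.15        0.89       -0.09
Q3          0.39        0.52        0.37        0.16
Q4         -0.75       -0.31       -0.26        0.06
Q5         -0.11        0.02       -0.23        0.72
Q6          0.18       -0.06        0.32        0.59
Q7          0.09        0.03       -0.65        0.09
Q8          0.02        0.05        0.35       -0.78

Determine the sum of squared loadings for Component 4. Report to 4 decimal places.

1.6359

SS loadings for Component 4 = 0.34² + (-0.09)² + 0.16² + 0.06² + 0.72² + 0.59² + 0.09² + (-0.78)² = 0.1156 + 0.0081 + 0.0256 + 0.0036 + 0.5184 + 0.3481 + 0.0081 + 0.6084 = 1.6359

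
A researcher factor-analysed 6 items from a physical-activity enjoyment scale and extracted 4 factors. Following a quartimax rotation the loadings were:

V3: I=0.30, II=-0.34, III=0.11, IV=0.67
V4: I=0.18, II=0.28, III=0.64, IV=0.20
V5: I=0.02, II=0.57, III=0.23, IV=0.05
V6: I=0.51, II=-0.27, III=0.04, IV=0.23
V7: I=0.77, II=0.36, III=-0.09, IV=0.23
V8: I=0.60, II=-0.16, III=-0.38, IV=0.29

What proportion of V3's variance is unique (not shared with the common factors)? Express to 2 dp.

0.33

h² = 0.30² + (-0.34)² + 0.11² + 0.67² = 0.0900 + 0.1156 + 0.0121 + 0.4489 = 0.6666
Uniqueness u² = 1 − h² = 1 − 0.6666 = 0.3334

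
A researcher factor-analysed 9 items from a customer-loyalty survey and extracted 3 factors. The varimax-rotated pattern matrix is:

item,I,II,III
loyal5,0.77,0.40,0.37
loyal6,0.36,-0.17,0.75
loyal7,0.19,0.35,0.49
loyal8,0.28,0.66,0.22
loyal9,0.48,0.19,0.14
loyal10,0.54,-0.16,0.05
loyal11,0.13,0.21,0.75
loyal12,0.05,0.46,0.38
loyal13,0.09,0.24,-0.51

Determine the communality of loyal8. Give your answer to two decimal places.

h² = 0.28² + 0.66² + 0.22² = 0.0784 + 0.4356 + 0.0484 = 0.5624

0.56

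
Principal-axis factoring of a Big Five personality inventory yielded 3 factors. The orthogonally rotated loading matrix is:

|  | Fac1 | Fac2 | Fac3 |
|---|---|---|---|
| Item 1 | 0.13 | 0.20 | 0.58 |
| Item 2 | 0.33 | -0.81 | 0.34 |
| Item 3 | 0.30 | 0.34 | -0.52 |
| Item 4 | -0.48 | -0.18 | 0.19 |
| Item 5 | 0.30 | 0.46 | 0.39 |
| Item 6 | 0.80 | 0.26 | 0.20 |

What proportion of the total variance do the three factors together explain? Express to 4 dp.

0.5417

SS loadings by factor: 1.1762, 1.1233, 0.9506; total = 3.2501.
Total variance with 6 standardized items is 6, so the solution explains 3.2501/6 = 0.5417.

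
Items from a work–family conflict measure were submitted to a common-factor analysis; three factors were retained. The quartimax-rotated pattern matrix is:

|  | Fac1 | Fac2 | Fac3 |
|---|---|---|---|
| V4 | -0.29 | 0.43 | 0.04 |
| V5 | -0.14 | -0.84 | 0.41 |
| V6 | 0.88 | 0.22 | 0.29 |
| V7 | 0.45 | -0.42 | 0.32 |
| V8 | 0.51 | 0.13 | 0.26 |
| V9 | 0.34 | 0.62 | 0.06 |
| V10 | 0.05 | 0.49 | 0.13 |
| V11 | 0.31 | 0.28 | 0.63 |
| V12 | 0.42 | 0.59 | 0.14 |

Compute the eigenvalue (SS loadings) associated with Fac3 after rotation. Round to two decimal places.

SS loadings for Fac3 = 0.04² + 0.41² + 0.29² + 0.32² + 0.26² + 0.06² + 0.13² + 0.63² + 0.14² = 0.0016 + 0.1681 + 0.0841 + 0.1024 + 0.0676 + 0.0036 + 0.0169 + 0.3969 + 0.0196 = 0.8608

0.86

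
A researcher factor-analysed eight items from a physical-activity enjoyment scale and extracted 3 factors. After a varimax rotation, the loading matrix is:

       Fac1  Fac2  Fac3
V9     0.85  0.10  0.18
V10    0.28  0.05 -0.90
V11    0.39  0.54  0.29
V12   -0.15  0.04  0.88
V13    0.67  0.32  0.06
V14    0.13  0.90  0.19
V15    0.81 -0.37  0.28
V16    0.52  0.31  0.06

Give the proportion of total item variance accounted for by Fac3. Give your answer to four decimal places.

SS loadings for Fac3 = 0.18² + (-0.90)² + 0.29² + 0.88² + 0.06² + 0.19² + 0.28² + 0.06² = 1.8226
Proportion of variance = 1.8226 / 8 = 0.2278.

0.2278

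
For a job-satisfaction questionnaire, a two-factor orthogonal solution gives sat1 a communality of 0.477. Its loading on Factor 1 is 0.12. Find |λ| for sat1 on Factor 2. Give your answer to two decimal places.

0.68

Under orthogonal rotation h² = Σλ², so λ_Factor 2² = h² − (0.0144) = 0.477 − 0.0144 = 0.4626.
|λ| = √0.4626 = 0.6801.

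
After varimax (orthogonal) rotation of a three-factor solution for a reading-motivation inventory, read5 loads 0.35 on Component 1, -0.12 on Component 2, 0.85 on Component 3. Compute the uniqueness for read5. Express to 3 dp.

0.141

h² = 0.35² + (-0.12)² + 0.85² = 0.1225 + 0.0144 + 0.7225 = 0.8594
Uniqueness u² = 1 − h² = 1 − 0.8594 = 0.1406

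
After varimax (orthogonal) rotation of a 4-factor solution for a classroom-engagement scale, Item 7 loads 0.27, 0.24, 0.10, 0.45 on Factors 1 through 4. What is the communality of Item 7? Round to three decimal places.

h² = 0.27² + 0.24² + 0.10² + 0.45² = 0.0729 + 0.0576 + 0.0100 + 0.2025 = 0.3430

0.343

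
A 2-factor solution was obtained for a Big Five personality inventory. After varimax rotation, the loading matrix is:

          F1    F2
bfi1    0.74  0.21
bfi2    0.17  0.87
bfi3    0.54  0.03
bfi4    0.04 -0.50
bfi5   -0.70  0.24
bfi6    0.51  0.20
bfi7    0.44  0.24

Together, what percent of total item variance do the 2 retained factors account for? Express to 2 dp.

SS loadings by factor: 1.8134, 1.2071; total = 3.0205.
Total variance with 7 standardized items is 7, so the solution explains 3.0205/7 = 0.4315 = 43.15%.

43.15%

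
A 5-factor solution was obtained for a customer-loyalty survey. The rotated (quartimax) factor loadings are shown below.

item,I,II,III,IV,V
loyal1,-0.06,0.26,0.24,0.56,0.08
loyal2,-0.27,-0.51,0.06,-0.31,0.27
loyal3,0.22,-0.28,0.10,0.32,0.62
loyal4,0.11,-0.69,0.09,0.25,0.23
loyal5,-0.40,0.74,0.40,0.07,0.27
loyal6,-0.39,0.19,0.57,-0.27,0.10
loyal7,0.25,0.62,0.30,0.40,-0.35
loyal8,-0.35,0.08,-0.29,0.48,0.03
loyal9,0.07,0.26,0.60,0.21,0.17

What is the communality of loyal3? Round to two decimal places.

h² = 0.22² + (-0.28)² + 0.10² + 0.32² + 0.62² = 0.0484 + 0.0784 + 0.0100 + 0.1024 + 0.3844 = 0.6236

0.62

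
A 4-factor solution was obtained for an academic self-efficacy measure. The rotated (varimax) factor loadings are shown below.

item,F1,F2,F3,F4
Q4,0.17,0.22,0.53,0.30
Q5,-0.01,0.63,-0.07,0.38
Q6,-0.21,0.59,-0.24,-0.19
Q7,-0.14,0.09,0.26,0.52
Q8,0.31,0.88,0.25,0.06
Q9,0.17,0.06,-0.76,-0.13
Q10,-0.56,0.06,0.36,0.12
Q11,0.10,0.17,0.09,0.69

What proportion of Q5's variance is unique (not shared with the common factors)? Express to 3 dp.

0.454

h² = (-0.01)² + 0.63² + (-0.07)² + 0.38² = 0.0001 + 0.3969 + 0.0049 + 0.1444 = 0.5463
Uniqueness u² = 1 − h² = 1 − 0.5463 = 0.4537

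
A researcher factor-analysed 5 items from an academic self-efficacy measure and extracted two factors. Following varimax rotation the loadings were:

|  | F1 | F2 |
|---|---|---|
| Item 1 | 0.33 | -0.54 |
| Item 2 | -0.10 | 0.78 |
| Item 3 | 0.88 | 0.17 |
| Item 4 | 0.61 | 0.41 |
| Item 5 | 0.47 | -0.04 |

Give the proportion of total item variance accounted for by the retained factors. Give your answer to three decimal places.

SS loadings by factor: 1.4863, 1.0986; total = 2.5849.
Total variance with 5 standardized items is 5, so the solution explains 2.5849/5 = 0.5170.

0.517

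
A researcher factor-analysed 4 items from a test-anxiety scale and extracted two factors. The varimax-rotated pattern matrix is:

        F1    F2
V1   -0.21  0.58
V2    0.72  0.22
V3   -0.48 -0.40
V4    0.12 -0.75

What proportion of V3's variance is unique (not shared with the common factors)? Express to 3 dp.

h² = (-0.48)² + (-0.40)² = 0.2304 + 0.1600 = 0.3904
Uniqueness u² = 1 − h² = 1 − 0.3904 = 0.6096

0.610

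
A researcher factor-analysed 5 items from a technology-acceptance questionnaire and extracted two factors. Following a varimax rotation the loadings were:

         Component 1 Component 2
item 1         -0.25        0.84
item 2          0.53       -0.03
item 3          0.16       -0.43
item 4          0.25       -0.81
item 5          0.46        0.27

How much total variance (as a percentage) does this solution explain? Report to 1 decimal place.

SS loadings by factor: 0.6431, 1.6204; total = 2.2635.
Total variance with 5 standardized items is 5, so the solution explains 2.2635/5 = 0.4527 = 45.27%.

45.3%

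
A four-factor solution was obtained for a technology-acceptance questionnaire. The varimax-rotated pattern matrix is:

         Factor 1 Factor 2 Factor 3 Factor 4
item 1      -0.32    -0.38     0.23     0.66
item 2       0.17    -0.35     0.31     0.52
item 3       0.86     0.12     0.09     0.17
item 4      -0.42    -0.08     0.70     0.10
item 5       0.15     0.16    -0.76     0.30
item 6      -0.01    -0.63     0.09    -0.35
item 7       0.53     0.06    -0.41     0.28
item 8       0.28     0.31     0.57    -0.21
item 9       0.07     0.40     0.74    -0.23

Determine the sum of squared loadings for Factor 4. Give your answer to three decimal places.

SS loadings for Factor 4 = 0.66² + 0.52² + 0.17² + 0.10² + 0.30² + (-0.35)² + 0.28² + (-0.21)² + (-0.23)² = 0.4356 + 0.2704 + 0.0289 + 0.0100 + 0.0900 + 0.1225 + 0.0784 + 0.0441 + 0.0529 = 1.1328

1.133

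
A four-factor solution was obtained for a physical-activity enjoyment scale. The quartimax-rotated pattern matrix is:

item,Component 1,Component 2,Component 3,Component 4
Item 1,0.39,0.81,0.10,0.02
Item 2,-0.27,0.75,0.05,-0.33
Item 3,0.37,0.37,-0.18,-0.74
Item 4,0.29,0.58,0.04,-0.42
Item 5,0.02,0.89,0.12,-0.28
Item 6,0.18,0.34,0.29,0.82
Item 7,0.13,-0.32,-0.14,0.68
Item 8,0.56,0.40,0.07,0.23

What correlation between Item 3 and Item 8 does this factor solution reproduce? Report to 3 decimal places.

0.172

r̂ = Σ λ_i·λ_j across factors = (0.37)(0.56) + (0.37)(0.40) + (-0.18)(0.07) + (-0.74)(0.23)
  = +0.2072 +0.1480 -0.0126 -0.1702 = 0.1724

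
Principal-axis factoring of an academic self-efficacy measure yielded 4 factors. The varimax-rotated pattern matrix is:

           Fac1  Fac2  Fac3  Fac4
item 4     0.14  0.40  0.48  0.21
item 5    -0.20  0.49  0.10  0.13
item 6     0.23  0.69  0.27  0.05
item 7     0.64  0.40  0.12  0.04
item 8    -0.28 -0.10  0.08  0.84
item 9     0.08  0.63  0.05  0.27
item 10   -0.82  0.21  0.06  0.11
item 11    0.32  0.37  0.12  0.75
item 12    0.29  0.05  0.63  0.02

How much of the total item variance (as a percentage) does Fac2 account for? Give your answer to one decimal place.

SS loadings for Fac2 = 0.40² + 0.49² + 0.69² + 0.40² + (-0.10)² + 0.63² + 0.21² + 0.37² + 0.05² = 1.6266
With 9 standardized items, total variance = 9. Proportion = 1.6266/9 = 0.1807 → 18.07%.

18.1%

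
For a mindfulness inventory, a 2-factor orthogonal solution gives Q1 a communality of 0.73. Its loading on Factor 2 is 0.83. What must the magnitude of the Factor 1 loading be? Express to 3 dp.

Under orthogonal rotation h² = Σλ², so λ_Factor 1² = h² − (0.6889) = 0.73 − 0.6889 = 0.0411.
|λ| = √0.0411 = 0.2027.

0.203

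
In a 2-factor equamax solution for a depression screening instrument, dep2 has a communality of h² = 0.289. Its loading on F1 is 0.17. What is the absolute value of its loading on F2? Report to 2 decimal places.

0.51

Under orthogonal rotation h² = Σλ², so λ_F2² = h² − (0.0289) = 0.289 − 0.0289 = 0.2601.
|λ| = √0.2601 = 0.5100.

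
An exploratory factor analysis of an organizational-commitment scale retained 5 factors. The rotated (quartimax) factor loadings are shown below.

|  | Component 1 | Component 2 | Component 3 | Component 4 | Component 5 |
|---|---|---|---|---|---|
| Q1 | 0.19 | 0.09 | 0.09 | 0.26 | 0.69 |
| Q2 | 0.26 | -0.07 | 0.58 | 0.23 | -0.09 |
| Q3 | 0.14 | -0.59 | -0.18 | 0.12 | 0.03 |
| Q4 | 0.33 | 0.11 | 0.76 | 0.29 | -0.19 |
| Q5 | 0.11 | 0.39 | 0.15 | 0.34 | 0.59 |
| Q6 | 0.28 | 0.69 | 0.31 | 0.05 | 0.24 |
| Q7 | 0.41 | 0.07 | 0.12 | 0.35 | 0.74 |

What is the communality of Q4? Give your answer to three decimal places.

h² = 0.33² + 0.11² + 0.76² + 0.29² + (-0.19)² = 0.1089 + 0.0121 + 0.5776 + 0.0841 + 0.0361 = 0.8188

0.819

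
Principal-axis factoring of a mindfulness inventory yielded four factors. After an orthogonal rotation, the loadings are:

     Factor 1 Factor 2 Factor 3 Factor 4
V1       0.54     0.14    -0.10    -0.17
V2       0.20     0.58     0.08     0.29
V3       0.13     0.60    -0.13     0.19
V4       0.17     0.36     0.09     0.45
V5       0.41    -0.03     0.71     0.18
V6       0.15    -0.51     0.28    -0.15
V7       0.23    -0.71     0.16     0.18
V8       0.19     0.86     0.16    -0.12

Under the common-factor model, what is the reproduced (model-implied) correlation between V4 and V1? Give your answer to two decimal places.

r̂ = Σ λ_i·λ_j across factors = (0.17)(0.54) + (0.36)(0.14) + (0.09)(-0.10) + (0.45)(-0.17)
  = +0.0918 +0.0504 -0.0090 -0.0765 = 0.0567

0.06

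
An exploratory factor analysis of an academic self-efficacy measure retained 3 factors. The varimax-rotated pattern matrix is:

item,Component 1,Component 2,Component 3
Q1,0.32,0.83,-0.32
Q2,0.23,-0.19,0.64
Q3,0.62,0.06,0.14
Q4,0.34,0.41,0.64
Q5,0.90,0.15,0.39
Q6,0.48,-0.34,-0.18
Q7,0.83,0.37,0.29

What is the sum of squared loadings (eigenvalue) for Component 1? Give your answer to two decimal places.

2.38

SS loadings for Component 1 = 0.32² + 0.23² + 0.62² + 0.34² + 0.90² + 0.48² + 0.83² = 0.1024 + 0.0529 + 0.3844 + 0.1156 + 0.8100 + 0.2304 + 0.6889 = 2.3846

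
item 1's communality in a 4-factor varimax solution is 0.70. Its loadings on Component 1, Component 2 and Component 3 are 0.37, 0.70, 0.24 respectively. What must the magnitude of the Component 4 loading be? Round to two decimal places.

Under orthogonal rotation h² = Σλ², so λ_Component 4² = h² − (0.6845) = 0.70 − 0.6845 = 0.0155.
|λ| = √0.0155 = 0.1245.

0.12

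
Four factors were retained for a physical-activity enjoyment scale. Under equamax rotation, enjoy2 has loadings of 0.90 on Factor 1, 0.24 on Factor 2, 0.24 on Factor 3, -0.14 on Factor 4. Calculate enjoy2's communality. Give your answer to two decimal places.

0.94

h² = 0.90² + 0.24² + 0.24² + (-0.14)² = 0.8100 + 0.0576 + 0.0576 + 0.0196 = 0.9448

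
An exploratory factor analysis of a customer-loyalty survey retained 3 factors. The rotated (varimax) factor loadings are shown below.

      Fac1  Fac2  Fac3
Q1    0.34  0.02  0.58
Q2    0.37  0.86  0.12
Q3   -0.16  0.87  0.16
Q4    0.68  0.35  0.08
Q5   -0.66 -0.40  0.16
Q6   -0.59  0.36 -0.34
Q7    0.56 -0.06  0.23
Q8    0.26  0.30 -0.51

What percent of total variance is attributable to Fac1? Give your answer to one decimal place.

SS loadings for Fac1 = 0.34² + 0.37² + (-0.16)² + 0.68² + (-0.66)² + (-0.59)² + 0.56² + 0.26² = 1.9054
With 8 standardized items, total variance = 8. Proportion = 1.9054/8 = 0.2382 → 23.82%.

23.8%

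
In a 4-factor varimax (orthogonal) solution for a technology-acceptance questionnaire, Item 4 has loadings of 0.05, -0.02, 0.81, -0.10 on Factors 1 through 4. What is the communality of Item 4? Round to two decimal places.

0.67

h² = 0.05² + (-0.02)² + 0.81² + (-0.10)² = 0.0025 + 0.0004 + 0.6561 + 0.0100 = 0.6690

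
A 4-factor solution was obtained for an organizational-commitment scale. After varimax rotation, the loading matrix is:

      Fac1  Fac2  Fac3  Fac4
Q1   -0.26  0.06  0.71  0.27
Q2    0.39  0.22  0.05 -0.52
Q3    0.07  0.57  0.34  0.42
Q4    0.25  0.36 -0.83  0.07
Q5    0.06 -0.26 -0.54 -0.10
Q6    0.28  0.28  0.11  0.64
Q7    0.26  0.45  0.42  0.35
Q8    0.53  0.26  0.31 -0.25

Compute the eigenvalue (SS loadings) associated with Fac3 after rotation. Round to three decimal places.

SS loadings for Fac3 = 0.71² + 0.05² + 0.34² + (-0.83)² + (-0.54)² + 0.11² + 0.42² + 0.31² = 0.5041 + 0.0025 + 0.1156 + 0.6889 + 0.2916 + 0.0121 + 0.1764 + 0.0961 = 1.8873

1.887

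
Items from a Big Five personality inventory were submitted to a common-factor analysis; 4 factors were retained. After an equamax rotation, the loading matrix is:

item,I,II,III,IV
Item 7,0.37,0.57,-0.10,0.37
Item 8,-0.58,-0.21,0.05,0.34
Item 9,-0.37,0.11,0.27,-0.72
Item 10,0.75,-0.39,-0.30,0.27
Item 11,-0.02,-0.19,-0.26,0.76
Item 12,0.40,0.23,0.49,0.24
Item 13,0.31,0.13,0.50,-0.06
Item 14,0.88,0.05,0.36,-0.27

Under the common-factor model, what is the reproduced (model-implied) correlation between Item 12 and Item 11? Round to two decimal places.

0.00

r̂ = Σ λ_i·λ_j across factors = (0.40)(-0.02) + (0.23)(-0.19) + (0.49)(-0.26) + (0.24)(0.76)
  = -0.0080 -0.0437 -0.1274 +0.1824 = 0.0033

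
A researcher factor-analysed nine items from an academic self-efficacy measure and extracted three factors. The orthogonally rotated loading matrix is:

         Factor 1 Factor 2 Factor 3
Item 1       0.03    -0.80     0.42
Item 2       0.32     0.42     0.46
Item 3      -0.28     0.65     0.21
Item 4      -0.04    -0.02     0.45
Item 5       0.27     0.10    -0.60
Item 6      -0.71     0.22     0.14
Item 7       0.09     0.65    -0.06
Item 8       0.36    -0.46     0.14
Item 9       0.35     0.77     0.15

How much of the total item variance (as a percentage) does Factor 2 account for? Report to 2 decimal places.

SS loadings for Factor 2 = (-0.80)² + 0.42² + 0.65² + (-0.02)² + 0.10² + 0.22² + 0.65² + (-0.46)² + 0.77² = 2.5247
With 9 standardized items, total variance = 9. Proportion = 2.5247/9 = 0.2805 → 28.05%.

28.05%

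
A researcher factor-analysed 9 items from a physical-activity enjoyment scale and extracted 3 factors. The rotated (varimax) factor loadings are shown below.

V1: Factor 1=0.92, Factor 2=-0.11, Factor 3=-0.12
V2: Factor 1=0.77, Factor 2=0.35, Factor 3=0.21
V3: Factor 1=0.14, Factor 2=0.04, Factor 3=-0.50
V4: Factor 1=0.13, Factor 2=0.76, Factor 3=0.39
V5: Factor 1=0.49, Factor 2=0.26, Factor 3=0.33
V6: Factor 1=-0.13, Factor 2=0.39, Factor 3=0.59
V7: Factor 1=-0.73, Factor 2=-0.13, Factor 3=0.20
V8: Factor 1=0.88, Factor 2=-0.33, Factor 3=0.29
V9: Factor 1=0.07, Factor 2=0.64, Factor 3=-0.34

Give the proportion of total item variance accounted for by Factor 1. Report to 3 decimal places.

SS loadings for Factor 1 = 0.92² + 0.77² + 0.14² + 0.13² + 0.49² + (-0.13)² + (-0.73)² + 0.88² + 0.07² = 3.0450
Proportion of variance = 3.0450 / 9 = 0.3383.

0.338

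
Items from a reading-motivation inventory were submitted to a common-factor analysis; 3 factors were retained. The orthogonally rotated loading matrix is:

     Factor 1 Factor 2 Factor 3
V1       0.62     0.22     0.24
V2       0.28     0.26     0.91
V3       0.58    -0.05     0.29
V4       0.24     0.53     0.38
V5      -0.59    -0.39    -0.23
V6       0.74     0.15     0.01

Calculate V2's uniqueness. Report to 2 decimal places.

0.03

h² = 0.28² + 0.26² + 0.91² = 0.0784 + 0.0676 + 0.8281 = 0.9741
Uniqueness u² = 1 − h² = 1 − 0.9741 = 0.0259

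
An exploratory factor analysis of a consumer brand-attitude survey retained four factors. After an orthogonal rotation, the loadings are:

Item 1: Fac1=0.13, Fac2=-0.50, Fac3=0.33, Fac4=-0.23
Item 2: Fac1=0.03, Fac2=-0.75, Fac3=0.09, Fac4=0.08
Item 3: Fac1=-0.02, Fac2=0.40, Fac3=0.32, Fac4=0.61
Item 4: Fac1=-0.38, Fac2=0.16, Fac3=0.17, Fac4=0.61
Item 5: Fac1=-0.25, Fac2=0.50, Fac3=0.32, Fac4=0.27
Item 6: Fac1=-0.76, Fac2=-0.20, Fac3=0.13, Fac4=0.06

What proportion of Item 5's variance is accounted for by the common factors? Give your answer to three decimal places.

h² = (-0.25)² + 0.50² + 0.32² + 0.27² = 0.0625 + 0.2500 + 0.1024 + 0.0729 = 0.4878

0.488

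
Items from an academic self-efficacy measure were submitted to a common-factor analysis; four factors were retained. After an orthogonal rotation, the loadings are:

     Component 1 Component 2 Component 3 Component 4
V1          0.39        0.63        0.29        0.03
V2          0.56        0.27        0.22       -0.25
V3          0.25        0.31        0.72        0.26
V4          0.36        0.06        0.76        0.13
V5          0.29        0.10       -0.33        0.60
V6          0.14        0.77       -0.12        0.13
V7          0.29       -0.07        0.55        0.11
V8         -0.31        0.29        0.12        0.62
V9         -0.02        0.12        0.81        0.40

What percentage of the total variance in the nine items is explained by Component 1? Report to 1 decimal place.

10.5%

SS loadings for Component 1 = 0.39² + 0.56² + 0.25² + 0.36² + 0.29² + 0.14² + 0.29² + (-0.31)² + (-0.02)² = 0.9421
With 9 standardized items, total variance = 9. Proportion = 0.9421/9 = 0.1047 → 10.47%.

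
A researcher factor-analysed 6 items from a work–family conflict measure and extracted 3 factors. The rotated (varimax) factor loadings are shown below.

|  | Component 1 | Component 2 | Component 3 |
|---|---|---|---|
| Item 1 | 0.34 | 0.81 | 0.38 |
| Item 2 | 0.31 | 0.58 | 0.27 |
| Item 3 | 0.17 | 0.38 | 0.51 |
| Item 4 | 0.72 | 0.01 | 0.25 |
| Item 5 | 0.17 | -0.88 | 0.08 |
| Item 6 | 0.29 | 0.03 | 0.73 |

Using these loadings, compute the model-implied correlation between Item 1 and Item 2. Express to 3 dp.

r̂ = Σ λ_i·λ_j across factors = (0.34)(0.31) + (0.81)(0.58) + (0.38)(0.27)
  = +0.1054 +0.4698 +0.1026 = 0.6778

0.678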